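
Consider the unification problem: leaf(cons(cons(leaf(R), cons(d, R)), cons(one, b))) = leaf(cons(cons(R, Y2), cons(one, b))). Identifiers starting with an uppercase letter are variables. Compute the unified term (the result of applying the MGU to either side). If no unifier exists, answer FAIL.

Decompose leaf/1: cons(cons(leaf(R), cons(d, R)), cons(one, b)) = cons(cons(R, Y2), cons(one, b)).
Decompose cons/2: cons(leaf(R), cons(d, R)) = cons(R, Y2),  cons(one, b) = cons(one, b).
Decompose cons/2: leaf(R) = R,  cons(d, R) = Y2.
Occurs check fails: R occurs in leaf(R); the equation R = leaf(R) has no finite solution.

FAIL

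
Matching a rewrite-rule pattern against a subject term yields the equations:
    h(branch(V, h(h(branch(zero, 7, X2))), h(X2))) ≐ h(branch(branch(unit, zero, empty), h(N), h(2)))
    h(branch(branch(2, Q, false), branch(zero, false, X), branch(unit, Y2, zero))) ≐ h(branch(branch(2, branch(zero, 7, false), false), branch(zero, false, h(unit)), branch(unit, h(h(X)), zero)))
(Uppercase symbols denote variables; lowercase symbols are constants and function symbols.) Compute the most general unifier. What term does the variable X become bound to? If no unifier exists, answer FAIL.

Decompose h/1: branch(V, h(h(branch(zero, 7, X2))), h(X2)) ≐ branch(branch(unit, zero, empty), h(N), h(2)).
Decompose branch/3: V ≐ branch(unit, zero, empty),  h(h(branch(zero, 7, X2))) ≐ h(N),  h(X2) ≐ h(2).
Bind V := branch(unit, zero, empty); no other remaining equation mentions V.
Decompose h/1: h(branch(zero, 7, X2)) ≐ N.
Bind N := h(branch(zero, 7, X2)); no other remaining equation mentions N.
Decompose h/1: X2 ≐ 2.
Bind X2 := 2; no other remaining equation mentions X2. Substituting into the earlier binding gives N := h(branch(zero, 7, 2)).
Decompose h/1: branch(branch(2, Q, false), branch(zero, false, X), branch(unit, Y2, zero)) ≐ branch(branch(2, branch(zero, 7, false), false), branch(zero, false, h(unit)), branch(unit, h(h(X)), zero)).
Decompose branch/3: branch(2, Q, false) ≐ branch(2, branch(zero, 7, false), false),  branch(zero, false, X) ≐ branch(zero, false, h(unit)),  branch(unit, Y2, zero) ≐ branch(unit, h(h(X)), zero).
Decompose branch/3: 2 ≐ 2,  Q ≐ branch(zero, 7, false),  false ≐ false.
Delete trivial equation 2 ≐ 2.
Bind Q := branch(zero, 7, false); no other remaining equation mentions Q.
Delete trivial equation false ≐ false.
Decompose branch/3: zero ≐ zero,  false ≐ false,  X ≐ h(unit).
Delete trivial equation zero ≐ zero.
Delete trivial equation false ≐ false.
Bind X := h(unit); substituting into the remaining equation gives: branch(unit, Y2, zero) ≐ branch(unit, h(h(h(unit))), zero).
Decompose branch/3: unit ≐ unit,  Y2 ≐ h(h(h(unit))),  zero ≐ zero.
Delete trivial equation unit ≐ unit.
Bind Y2 := h(h(h(unit))); no other remaining equation mentions Y2.
Delete trivial equation zero ≐ zero.
MGU = { V ↦ branch(unit, zero, empty), N ↦ h(branch(zero, 7, 2)), X2 ↦ 2, Q ↦ branch(zero, 7, false), X ↦ h(unit), Y2 ↦ h(h(h(unit))) }, so X ↦ h(unit).

h(unit)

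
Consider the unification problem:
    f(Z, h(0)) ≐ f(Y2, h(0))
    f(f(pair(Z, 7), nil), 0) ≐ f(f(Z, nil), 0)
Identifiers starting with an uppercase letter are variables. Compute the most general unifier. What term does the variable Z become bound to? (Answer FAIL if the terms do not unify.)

FAIL

Decompose f/2: Z ≐ Y2,  h(0) ≐ h(0).
Bind Z := Y2; substituting into the one remaining equation that mentions Z gives: f(f(pair(Y2, 7), nil), 0) ≐ f(f(Y2, nil), 0).
Delete trivial equation h(0) ≐ h(0).
Decompose f/2: f(pair(Y2, 7), nil) ≐ f(Y2, nil),  0 ≐ 0.
Decompose f/2: pair(Y2, 7) ≐ Y2,  nil ≐ nil.
Occurs check fails: Y2 occurs in pair(Y2, 7); the equation Y2 ≐ pair(Y2, 7) has no finite solution.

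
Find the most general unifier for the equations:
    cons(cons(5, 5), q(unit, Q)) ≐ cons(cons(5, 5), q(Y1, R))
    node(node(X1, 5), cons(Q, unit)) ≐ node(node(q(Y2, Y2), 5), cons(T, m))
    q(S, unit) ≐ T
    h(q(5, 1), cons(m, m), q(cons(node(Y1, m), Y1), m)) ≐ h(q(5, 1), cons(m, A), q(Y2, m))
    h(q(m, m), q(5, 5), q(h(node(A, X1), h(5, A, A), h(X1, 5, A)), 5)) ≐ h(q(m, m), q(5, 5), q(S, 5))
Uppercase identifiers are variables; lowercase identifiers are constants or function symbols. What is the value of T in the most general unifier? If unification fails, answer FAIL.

Decompose cons/2: cons(5, 5) ≐ cons(5, 5),  q(unit, Q) ≐ q(Y1, R).
Delete trivial equation cons(5, 5) ≐ cons(5, 5).
Decompose q/2: unit ≐ Y1,  Q ≐ R.
Bind Y1 := unit; substituting into the one remaining equation that mentions Y1 gives: h(q(5, 1), cons(m, m), q(cons(node(unit, m), unit), m)) ≐ h(q(5, 1), cons(m, A), q(Y2, m)).
Bind Q := R; substituting into the one remaining equation that mentions Q gives: node(node(X1, 5), cons(R, unit)) ≐ node(node(q(Y2, Y2), 5), cons(T, m)).
Decompose node/2: node(X1, 5) ≐ node(q(Y2, Y2), 5),  cons(R, unit) ≐ cons(T, m).
Decompose node/2: X1 ≐ q(Y2, Y2),  5 ≐ 5.
Bind X1 := q(Y2, Y2); substituting into the one remaining equation that mentions X1 gives: h(q(m, m), q(5, 5), q(h(node(A, q(Y2, Y2)), h(5, A, A), h(q(Y2, Y2), 5, A)), 5)) ≐ h(q(m, m), q(5, 5), q(S, 5)).
Delete trivial equation 5 ≐ 5.
Decompose cons/2: R ≐ T,  unit ≐ m.
Bind R := T; no other remaining equation mentions R. Substituting into the earlier binding gives Q := T.
Clash: constants unit and m differ; no unifier exists.

FAIL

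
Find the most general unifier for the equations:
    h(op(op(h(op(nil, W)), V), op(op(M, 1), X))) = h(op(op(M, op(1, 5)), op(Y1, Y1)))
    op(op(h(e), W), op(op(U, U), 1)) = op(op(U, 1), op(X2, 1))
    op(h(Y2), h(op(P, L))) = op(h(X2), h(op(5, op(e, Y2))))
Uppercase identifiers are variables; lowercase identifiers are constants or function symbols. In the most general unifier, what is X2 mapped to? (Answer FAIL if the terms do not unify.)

Decompose h/1: op(op(h(op(nil, W)), V), op(op(M, 1), X)) = op(op(M, op(1, 5)), op(Y1, Y1)).
Decompose op/2: op(h(op(nil, W)), V) = op(M, op(1, 5)),  op(op(M, 1), X) = op(Y1, Y1).
Decompose op/2: h(op(nil, W)) = M,  V = op(1, 5).
Bind M := h(op(nil, W)); substituting into the one remaining equation that mentions M gives: op(op(h(op(nil, W)), 1), X) = op(Y1, Y1).
Bind V := op(1, 5); no other remaining equation mentions V.
Decompose op/2: op(h(op(nil, W)), 1) = Y1,  X = Y1.
Bind Y1 := op(h(op(nil, W)), 1); substituting into the one remaining equation that mentions Y1 gives: X = op(h(op(nil, W)), 1).
Bind X := op(h(op(nil, W)), 1); no other remaining equation mentions X.
Decompose op/2: op(h(e), W) = op(U, 1),  op(op(U, U), 1) = op(X2, 1).
Decompose op/2: h(e) = U,  W = 1.
Bind U := h(e); substituting into the one remaining equation that mentions U gives: op(op(h(e), h(e)), 1) = op(X2, 1).
Bind W := 1; no other remaining equation mentions W. Substituting into the earlier bindings gives M := h(op(nil, 1)), Y1 := op(h(op(nil, 1)), 1), X := op(h(op(nil, 1)), 1).
Decompose op/2: op(h(e), h(e)) = X2,  1 = 1.
Bind X2 := op(h(e), h(e)); substituting into the one remaining equation that mentions X2 gives: op(h(Y2), h(op(P, L))) = op(h(op(h(e), h(e))), h(op(5, op(e, Y2)))).
Delete trivial equation 1 = 1.
Decompose op/2: h(Y2) = h(op(h(e), h(e))),  h(op(P, L)) = h(op(5, op(e, Y2))).
Decompose h/1: Y2 = op(h(e), h(e)).
Bind Y2 := op(h(e), h(e)); substituting into the remaining equation gives: h(op(P, L)) = h(op(5, op(e, op(h(e), h(e))))).
Decompose h/1: op(P, L) = op(5, op(e, op(h(e), h(e)))).
Decompose op/2: P = 5,  L = op(e, op(h(e), h(e))).
Bind P := 5; no other remaining equation mentions P.
Bind L := op(e, op(h(e), h(e))).
MGU = { M -> h(op(nil, 1)), V -> op(1, 5), Y1 -> op(h(op(nil, 1)), 1), X -> op(h(op(nil, 1)), 1), U -> h(e), W -> 1, X2 -> op(h(e), h(e)), Y2 -> op(h(e), h(e)), P -> 5, L -> op(e, op(h(e), h(e))) }, so X2 -> op(h(e), h(e)).

op(h(e), h(e))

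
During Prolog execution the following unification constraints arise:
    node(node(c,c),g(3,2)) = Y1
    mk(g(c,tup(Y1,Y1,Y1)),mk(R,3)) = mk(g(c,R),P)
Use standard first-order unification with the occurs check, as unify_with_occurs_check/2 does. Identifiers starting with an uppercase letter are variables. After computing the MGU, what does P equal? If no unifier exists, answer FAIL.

mk(tup(node(node(c,c),g(3,2)),node(node(c,c),g(3,2)),node(node(c,c),g(3,2))),3)

Bind Y1 := node(node(c,c),g(3,2)); substituting into the remaining equation gives: mk(g(c,tup(node(node(c,c),g(3,2)),node(node(c,c),g(3,2)),node(node(c,c),g(3,2)))),mk(R,3)) = mk(g(c,R),P).
Decompose mk/2: g(c,tup(node(node(c,c),g(3,2)),node(node(c,c),g(3,2)),node(node(c,c),g(3,2)))) = g(c,R),  mk(R,3) = P.
Decompose g/2: c = c,  tup(node(node(c,c),g(3,2)),node(node(c,c),g(3,2)),node(node(c,c),g(3,2))) = R.
Delete trivial equation c = c.
Bind R := tup(node(node(c,c),g(3,2)),node(node(c,c),g(3,2)),node(node(c,c),g(3,2))); substituting into the remaining equation gives: mk(tup(node(node(c,c),g(3,2)),node(node(c,c),g(3,2)),node(node(c,c),g(3,2))),3) = P.
Bind P := mk(tup(node(node(c,c),g(3,2)),node(node(c,c),g(3,2)),node(node(c,c),g(3,2))),3).
MGU = { Y1 -> node(node(c,c),g(3,2)), R -> tup(node(node(c,c),g(3,2)),node(node(c,c),g(3,2)),node(node(c,c),g(3,2))), P -> mk(tup(node(node(c,c),g(3,2)),node(node(c,c),g(3,2)),node(node(c,c),g(3,2))),3) }, so P -> mk(tup(node(node(c,c),g(3,2)),node(node(c,c),g(3,2)),node(node(c,c),g(3,2))),3).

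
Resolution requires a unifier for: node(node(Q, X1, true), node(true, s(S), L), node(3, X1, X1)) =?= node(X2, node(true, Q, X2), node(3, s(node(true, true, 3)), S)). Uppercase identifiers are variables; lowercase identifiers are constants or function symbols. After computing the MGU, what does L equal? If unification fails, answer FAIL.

Decompose node/3: node(Q, X1, true) =?= X2,  node(true, s(S), L) =?= node(true, Q, X2),  node(3, X1, X1) =?= node(3, s(node(true, true, 3)), S).
Bind X2 := node(Q, X1, true); substituting into the one remaining equation that mentions X2 gives: node(true, s(S), L) =?= node(true, Q, node(Q, X1, true)).
Decompose node/3: true =?= true,  s(S) =?= Q,  L =?= node(Q, X1, true).
Delete trivial equation true =?= true.
Bind Q := s(S); substituting into the one remaining equation that mentions Q gives: L =?= node(s(S), X1, true). Substituting into the earlier binding gives X2 := node(s(S), X1, true).
Bind L := node(s(S), X1, true); no other remaining equation mentions L.
Decompose node/3: 3 =?= 3,  X1 =?= s(node(true, true, 3)),  X1 =?= S.
Delete trivial equation 3 =?= 3.
Bind X1 := s(node(true, true, 3)); substituting into the remaining equation gives: s(node(true, true, 3)) =?= S. Substituting into the earlier bindings gives X2 := node(s(S), s(node(true, true, 3)), true), L := node(s(S), s(node(true, true, 3)), true).
Bind S := s(node(true, true, 3)). Substituting into the earlier bindings gives X2 := node(s(s(node(true, true, 3))), s(node(true, true, 3)), true), Q := s(s(node(true, true, 3))), L := node(s(s(node(true, true, 3))), s(node(true, true, 3)), true).
MGU = { X2 -> node(s(s(node(true, true, 3))), s(node(true, true, 3)), true), Q -> s(s(node(true, true, 3))), L -> node(s(s(node(true, true, 3))), s(node(true, true, 3)), true), X1 -> s(node(true, true, 3)), S -> s(node(true, true, 3)) }, so L -> node(s(s(node(true, true, 3))), s(node(true, true, 3)), true).

node(s(s(node(true, true, 3))), s(node(true, true, 3)), true)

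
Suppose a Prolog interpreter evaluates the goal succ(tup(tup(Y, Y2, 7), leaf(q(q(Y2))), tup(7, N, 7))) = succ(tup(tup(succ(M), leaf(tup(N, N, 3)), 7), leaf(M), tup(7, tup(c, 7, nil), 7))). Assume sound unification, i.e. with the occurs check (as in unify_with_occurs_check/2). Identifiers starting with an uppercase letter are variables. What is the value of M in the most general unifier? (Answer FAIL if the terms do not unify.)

Decompose succ/1: tup(tup(Y, Y2, 7), leaf(q(q(Y2))), tup(7, N, 7)) = tup(tup(succ(M), leaf(tup(N, N, 3)), 7), leaf(M), tup(7, tup(c, 7, nil), 7)).
Decompose tup/3: tup(Y, Y2, 7) = tup(succ(M), leaf(tup(N, N, 3)), 7),  leaf(q(q(Y2))) = leaf(M),  tup(7, N, 7) = tup(7, tup(c, 7, nil), 7).
Decompose tup/3: Y = succ(M),  Y2 = leaf(tup(N, N, 3)),  7 = 7.
Bind Y := succ(M); no other remaining equation mentions Y.
Bind Y2 := leaf(tup(N, N, 3)); substituting into the one remaining equation that mentions Y2 gives: leaf(q(q(leaf(tup(N, N, 3))))) = leaf(M).
Delete trivial equation 7 = 7.
Decompose leaf/1: q(q(leaf(tup(N, N, 3)))) = M.
Bind M := q(q(leaf(tup(N, N, 3)))); no other remaining equation mentions M. Substituting into the earlier binding gives Y := succ(q(q(leaf(tup(N, N, 3))))).
Decompose tup/3: 7 = 7,  N = tup(c, 7, nil),  7 = 7.
Delete trivial equation 7 = 7.
Bind N := tup(c, 7, nil); no other remaining equation mentions N. Substituting into the earlier bindings gives Y := succ(q(q(leaf(tup(tup(c, 7, nil), tup(c, 7, nil), 3))))), Y2 := leaf(tup(tup(c, 7, nil), tup(c, 7, nil), 3)), M := q(q(leaf(tup(tup(c, 7, nil), tup(c, 7, nil), 3)))).
Delete trivial equation 7 = 7.
MGU = { Y ↦ succ(q(q(leaf(tup(tup(c, 7, nil), tup(c, 7, nil), 3))))), Y2 ↦ leaf(tup(tup(c, 7, nil), tup(c, 7, nil), 3)), M ↦ q(q(leaf(tup(tup(c, 7, nil), tup(c, 7, nil), 3)))), N ↦ tup(c, 7, nil) }, so M ↦ q(q(leaf(tup(tup(c, 7, nil), tup(c, 7, nil), 3)))).

q(q(leaf(tup(tup(c, 7, nil), tup(c, 7, nil), 3))))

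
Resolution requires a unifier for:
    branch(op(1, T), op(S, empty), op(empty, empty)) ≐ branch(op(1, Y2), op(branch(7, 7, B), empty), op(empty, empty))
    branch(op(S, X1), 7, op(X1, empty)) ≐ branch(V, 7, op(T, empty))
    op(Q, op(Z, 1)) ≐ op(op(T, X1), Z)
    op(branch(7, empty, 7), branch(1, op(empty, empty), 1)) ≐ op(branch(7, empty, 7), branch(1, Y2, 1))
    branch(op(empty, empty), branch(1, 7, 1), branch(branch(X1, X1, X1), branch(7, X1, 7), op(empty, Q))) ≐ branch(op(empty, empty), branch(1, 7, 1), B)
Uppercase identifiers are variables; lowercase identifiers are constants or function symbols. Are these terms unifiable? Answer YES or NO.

Decompose branch/3: op(1, T) ≐ op(1, Y2),  op(S, empty) ≐ op(branch(7, 7, B), empty),  op(empty, empty) ≐ op(empty, empty).
Decompose op/2: 1 ≐ 1,  T ≐ Y2.
Delete trivial equation 1 ≐ 1.
Bind T := Y2; substituting into the 2 remaining equations that mention T gives: branch(op(S, X1), 7, op(X1, empty)) ≐ branch(V, 7, op(Y2, empty)),  op(Q, op(Z, 1)) ≐ op(op(Y2, X1), Z).
Decompose op/2: S ≐ branch(7, 7, B),  empty ≐ empty.
Bind S := branch(7, 7, B); substituting into the one remaining equation that mentions S gives: branch(op(branch(7, 7, B), X1), 7, op(X1, empty)) ≐ branch(V, 7, op(Y2, empty)).
Delete trivial equation empty ≐ empty.
Delete trivial equation op(empty, empty) ≐ op(empty, empty).
Decompose branch/3: op(branch(7, 7, B), X1) ≐ V,  7 ≐ 7,  op(X1, empty) ≐ op(Y2, empty).
Bind V := op(branch(7, 7, B), X1); no other remaining equation mentions V.
Delete trivial equation 7 ≐ 7.
Decompose op/2: X1 ≐ Y2,  empty ≐ empty.
Bind X1 := Y2; substituting into the 2 remaining equations that mention X1 gives: op(Q, op(Z, 1)) ≐ op(op(Y2, Y2), Z),  branch(op(empty, empty), branch(1, 7, 1), branch(branch(Y2, Y2, Y2), branch(7, Y2, 7), op(empty, Q))) ≐ branch(op(empty, empty), branch(1, 7, 1), B). Substituting into the earlier binding gives V := op(branch(7, 7, B), Y2).
Delete trivial equation empty ≐ empty.
Decompose op/2: Q ≐ op(Y2, Y2),  op(Z, 1) ≐ Z.
Bind Q := op(Y2, Y2); substituting into the one remaining equation that mentions Q gives: branch(op(empty, empty), branch(1, 7, 1), branch(branch(Y2, Y2, Y2), branch(7, Y2, 7), op(empty, op(Y2, Y2)))) ≐ branch(op(empty, empty), branch(1, 7, 1), B).
Occurs check fails: Z occurs in op(Z, 1); the equation Z ≐ op(Z, 1) has no finite solution.

NO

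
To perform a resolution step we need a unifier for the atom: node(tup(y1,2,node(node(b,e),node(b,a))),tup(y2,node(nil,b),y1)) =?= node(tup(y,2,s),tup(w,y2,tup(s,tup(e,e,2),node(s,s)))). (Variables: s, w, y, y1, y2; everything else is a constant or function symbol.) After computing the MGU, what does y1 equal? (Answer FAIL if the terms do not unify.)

Decompose node/2: tup(y1,2,node(node(b,e),node(b,a))) =?= tup(y,2,s),  tup(y2,node(nil,b),y1) =?= tup(w,y2,tup(s,tup(e,e,2),node(s,s))).
Decompose tup/3: y1 =?= y,  2 =?= 2,  node(node(b,e),node(b,a)) =?= s.
Bind y1 := y; substituting into the one remaining equation that mentions y1 gives: tup(y2,node(nil,b),y) =?= tup(w,y2,tup(s,tup(e,e,2),node(s,s))).
Delete trivial equation 2 =?= 2.
Bind s := node(node(b,e),node(b,a)); substituting into the remaining equation gives: tup(y2,node(nil,b),y) =?= tup(w,y2,tup(node(node(b,e),node(b,a)),tup(e,e,2),node(node(node(b,e),node(b,a)),node(node(b,e),node(b,a))))).
Decompose tup/3: y2 =?= w,  node(nil,b) =?= y2,  y =?= tup(node(node(b,e),node(b,a)),tup(e,e,2),node(node(node(b,e),node(b,a)),node(node(b,e),node(b,a)))).
Bind y2 := w; substituting into the one remaining equation that mentions y2 gives: node(nil,b) =?= w.
Bind w := node(nil,b); no other remaining equation mentions w. Substituting into the earlier binding gives y2 := node(nil,b).
Bind y := tup(node(node(b,e),node(b,a)),tup(e,e,2),node(node(node(b,e),node(b,a)),node(node(b,e),node(b,a)))). Substituting into the earlier binding gives y1 := tup(node(node(b,e),node(b,a)),tup(e,e,2),node(node(node(b,e),node(b,a)),node(node(b,e),node(b,a)))).
MGU = { y1 ↦ tup(node(node(b,e),node(b,a)),tup(e,e,2),node(node(node(b,e),node(b,a)),node(node(b,e),node(b,a)))), s ↦ node(node(b,e),node(b,a)), y2 ↦ node(nil,b), w ↦ node(nil,b), y ↦ tup(node(node(b,e),node(b,a)),tup(e,e,2),node(node(node(b,e),node(b,a)),node(node(b,e),node(b,a)))) }, so y1 ↦ tup(node(node(b,e),node(b,a)),tup(e,e,2),node(node(node(b,e),node(b,a)),node(node(b,e),node(b,a)))).

tup(node(node(b,e),node(b,a)),tup(e,e,2),node(node(node(b,e),node(b,a)),node(node(b,e),node(b,a))))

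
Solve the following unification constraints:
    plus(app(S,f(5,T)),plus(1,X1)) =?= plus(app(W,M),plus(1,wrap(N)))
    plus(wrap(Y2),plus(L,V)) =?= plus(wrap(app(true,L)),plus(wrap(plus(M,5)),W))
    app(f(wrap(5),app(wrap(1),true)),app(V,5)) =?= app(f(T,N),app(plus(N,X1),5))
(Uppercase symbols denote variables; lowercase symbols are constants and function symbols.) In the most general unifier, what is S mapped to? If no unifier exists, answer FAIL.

plus(app(wrap(1),true),wrap(app(wrap(1),true)))

Decompose plus/2: app(S,f(5,T)) =?= app(W,M),  plus(1,X1) =?= plus(1,wrap(N)).
Decompose app/2: S =?= W,  f(5,T) =?= M.
Bind S := W; no other remaining equation mentions S.
Bind M := f(5,T); substituting into the one remaining equation that mentions M gives: plus(wrap(Y2),plus(L,V)) =?= plus(wrap(app(true,L)),plus(wrap(plus(f(5,T),5)),W)).
Decompose plus/2: 1 =?= 1,  X1 =?= wrap(N).
Delete trivial equation 1 =?= 1.
Bind X1 := wrap(N); substituting into the one remaining equation that mentions X1 gives: app(f(wrap(5),app(wrap(1),true)),app(V,5)) =?= app(f(T,N),app(plus(N,wrap(N)),5)).
Decompose plus/2: wrap(Y2) =?= wrap(app(true,L)),  plus(L,V) =?= plus(wrap(plus(f(5,T),5)),W).
Decompose wrap/1: Y2 =?= app(true,L).
Bind Y2 := app(true,L); no other remaining equation mentions Y2.
Decompose plus/2: L =?= wrap(plus(f(5,T),5)),  V =?= W.
Bind L := wrap(plus(f(5,T),5)); no other remaining equation mentions L. Substituting into the earlier binding gives Y2 := app(true,wrap(plus(f(5,T),5))).
Bind V := W; substituting into the remaining equation gives: app(f(wrap(5),app(wrap(1),true)),app(W,5)) =?= app(f(T,N),app(plus(N,wrap(N)),5)).
Decompose app/2: f(wrap(5),app(wrap(1),true)) =?= f(T,N),  app(W,5) =?= app(plus(N,wrap(N)),5).
Decompose f/2: wrap(5) =?= T,  app(wrap(1),true) =?= N.
Bind T := wrap(5); no other remaining equation mentions T. Substituting into the earlier bindings gives M := f(5,wrap(5)), Y2 := app(true,wrap(plus(f(5,wrap(5)),5))), L := wrap(plus(f(5,wrap(5)),5)).
Bind N := app(wrap(1),true); substituting into the remaining equation gives: app(W,5) =?= app(plus(app(wrap(1),true),wrap(app(wrap(1),true))),5). Substituting into the earlier binding gives X1 := wrap(app(wrap(1),true)).
Decompose app/2: W =?= plus(app(wrap(1),true),wrap(app(wrap(1),true))),  5 =?= 5.
Bind W := plus(app(wrap(1),true),wrap(app(wrap(1),true))); no other remaining equation mentions W. Substituting into the earlier bindings gives S := plus(app(wrap(1),true),wrap(app(wrap(1),true))), V := plus(app(wrap(1),true),wrap(app(wrap(1),true))).
Delete trivial equation 5 =?= 5.
MGU = { S := plus(app(wrap(1),true),wrap(app(wrap(1),true))), M := f(5,wrap(5)), X1 := wrap(app(wrap(1),true)), Y2 := app(true,wrap(plus(f(5,wrap(5)),5))), L := wrap(plus(f(5,wrap(5)),5)), V := plus(app(wrap(1),true),wrap(app(wrap(1),true))), T := wrap(5), N := app(wrap(1),true), W := plus(app(wrap(1),true),wrap(app(wrap(1),true))) }, so S := plus(app(wrap(1),true),wrap(app(wrap(1),true))).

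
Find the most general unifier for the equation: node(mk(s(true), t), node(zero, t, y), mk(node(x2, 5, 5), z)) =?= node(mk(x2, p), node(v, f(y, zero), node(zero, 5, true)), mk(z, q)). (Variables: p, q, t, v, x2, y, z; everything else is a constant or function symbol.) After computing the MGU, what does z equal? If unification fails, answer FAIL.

Decompose node/3: mk(s(true), t) =?= mk(x2, p),  node(zero, t, y) =?= node(v, f(y, zero), node(zero, 5, true)),  mk(node(x2, 5, 5), z) =?= mk(z, q).
Decompose mk/2: s(true) =?= x2,  t =?= p.
Bind x2 := s(true); substituting into the one remaining equation that mentions x2 gives: mk(node(s(true), 5, 5), z) =?= mk(z, q).
Bind t := p; substituting into the one remaining equation that mentions t gives: node(zero, p, y) =?= node(v, f(y, zero), node(zero, 5, true)).
Decompose node/3: zero =?= v,  p =?= f(y, zero),  y =?= node(zero, 5, true).
Bind v := zero; no other remaining equation mentions v.
Bind p := f(y, zero); no other remaining equation mentions p. Substituting into the earlier binding gives t := f(y, zero).
Bind y := node(zero, 5, true); no other remaining equation mentions y. Substituting into the earlier bindings gives t := f(node(zero, 5, true), zero), p := f(node(zero, 5, true), zero).
Decompose mk/2: node(s(true), 5, 5) =?= z,  z =?= q.
Bind z := node(s(true), 5, 5); substituting into the remaining equation gives: node(s(true), 5, 5) =?= q.
Bind q := node(s(true), 5, 5).
MGU = { x2 := s(true), t := f(node(zero, 5, true), zero), v := zero, p := f(node(zero, 5, true), zero), y := node(zero, 5, true), z := node(s(true), 5, 5), q := node(s(true), 5, 5) }, so z := node(s(true), 5, 5).

node(s(true), 5, 5)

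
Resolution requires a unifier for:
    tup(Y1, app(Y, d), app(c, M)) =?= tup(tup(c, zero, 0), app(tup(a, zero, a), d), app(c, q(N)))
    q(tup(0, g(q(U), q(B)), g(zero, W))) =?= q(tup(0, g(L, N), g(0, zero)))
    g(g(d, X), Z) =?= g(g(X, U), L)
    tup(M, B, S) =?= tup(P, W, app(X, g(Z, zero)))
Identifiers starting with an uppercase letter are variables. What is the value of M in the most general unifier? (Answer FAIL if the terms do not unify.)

FAIL

Decompose tup/3: Y1 =?= tup(c, zero, 0),  app(Y, d) =?= app(tup(a, zero, a), d),  app(c, M) =?= app(c, q(N)).
Bind Y1 := tup(c, zero, 0); no other remaining equation mentions Y1.
Decompose app/2: Y =?= tup(a, zero, a),  d =?= d.
Bind Y := tup(a, zero, a); no other remaining equation mentions Y.
Delete trivial equation d =?= d.
Decompose app/2: c =?= c,  M =?= q(N).
Delete trivial equation c =?= c.
Bind M := q(N); substituting into the one remaining equation that mentions M gives: tup(q(N), B, S) =?= tup(P, W, app(X, g(Z, zero))).
Decompose q/1: tup(0, g(q(U), q(B)), g(zero, W)) =?= tup(0, g(L, N), g(0, zero)).
Decompose tup/3: 0 =?= 0,  g(q(U), q(B)) =?= g(L, N),  g(zero, W) =?= g(0, zero).
Delete trivial equation 0 =?= 0.
Decompose g/2: q(U) =?= L,  q(B) =?= N.
Bind L := q(U); substituting into the one remaining equation that mentions L gives: g(g(d, X), Z) =?= g(g(X, U), q(U)).
Bind N := q(B); substituting into the one remaining equation that mentions N gives: tup(q(q(B)), B, S) =?= tup(P, W, app(X, g(Z, zero))). Substituting into the earlier binding gives M := q(q(B)).
Decompose g/2: zero =?= 0,  W =?= zero.
Clash: constants zero and 0 differ; no unifier exists.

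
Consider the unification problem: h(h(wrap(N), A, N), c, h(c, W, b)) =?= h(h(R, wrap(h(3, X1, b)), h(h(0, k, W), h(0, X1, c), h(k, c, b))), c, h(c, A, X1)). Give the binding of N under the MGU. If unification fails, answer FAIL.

h(h(0, k, wrap(h(3, b, b))), h(0, b, c), h(k, c, b))

Decompose h/3: h(wrap(N), A, N) =?= h(R, wrap(h(3, X1, b)), h(h(0, k, W), h(0, X1, c), h(k, c, b))),  c =?= c,  h(c, W, b) =?= h(c, A, X1).
Decompose h/3: wrap(N) =?= R,  A =?= wrap(h(3, X1, b)),  N =?= h(h(0, k, W), h(0, X1, c), h(k, c, b)).
Bind R := wrap(N); no other remaining equation mentions R.
Bind A := wrap(h(3, X1, b)); substituting into the one remaining equation that mentions A gives: h(c, W, b) =?= h(c, wrap(h(3, X1, b)), X1).
Bind N := h(h(0, k, W), h(0, X1, c), h(k, c, b)); no other remaining equation mentions N. Substituting into the earlier binding gives R := wrap(h(h(0, k, W), h(0, X1, c), h(k, c, b))).
Delete trivial equation c =?= c.
Decompose h/3: c =?= c,  W =?= wrap(h(3, X1, b)),  b =?= X1.
Delete trivial equation c =?= c.
Bind W := wrap(h(3, X1, b)); no other remaining equation mentions W. Substituting into the earlier bindings gives R := wrap(h(h(0, k, wrap(h(3, X1, b))), h(0, X1, c), h(k, c, b))), N := h(h(0, k, wrap(h(3, X1, b))), h(0, X1, c), h(k, c, b)).
Bind X1 := b. Substituting into the earlier bindings gives R := wrap(h(h(0, k, wrap(h(3, b, b))), h(0, b, c), h(k, c, b))), A := wrap(h(3, b, b)), N := h(h(0, k, wrap(h(3, b, b))), h(0, b, c), h(k, c, b)), W := wrap(h(3, b, b)).
MGU = { R ↦ wrap(h(h(0, k, wrap(h(3, b, b))), h(0, b, c), h(k, c, b))), A ↦ wrap(h(3, b, b)), N ↦ h(h(0, k, wrap(h(3, b, b))), h(0, b, c), h(k, c, b)), W ↦ wrap(h(3, b, b)), X1 ↦ b }, so N ↦ h(h(0, k, wrap(h(3, b, b))), h(0, b, c), h(k, c, b)).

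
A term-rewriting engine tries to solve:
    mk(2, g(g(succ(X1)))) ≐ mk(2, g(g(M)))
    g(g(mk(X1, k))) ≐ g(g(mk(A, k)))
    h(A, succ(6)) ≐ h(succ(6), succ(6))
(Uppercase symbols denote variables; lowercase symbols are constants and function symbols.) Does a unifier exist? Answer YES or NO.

Decompose mk/2: 2 ≐ 2,  g(g(succ(X1))) ≐ g(g(M)).
Delete trivial equation 2 ≐ 2.
Decompose g/1: g(succ(X1)) ≐ g(M).
Decompose g/1: succ(X1) ≐ M.
Bind M := succ(X1); no other remaining equation mentions M.
Decompose g/1: g(mk(X1, k)) ≐ g(mk(A, k)).
Decompose g/1: mk(X1, k) ≐ mk(A, k).
Decompose mk/2: X1 ≐ A,  k ≐ k.
Bind X1 := A; no other remaining equation mentions X1. Substituting into the earlier binding gives M := succ(A).
Delete trivial equation k ≐ k.
Decompose h/2: A ≐ succ(6),  succ(6) ≐ succ(6).
Bind A := succ(6); no other remaining equation mentions A. Substituting into the earlier bindings gives M := succ(succ(6)), X1 := succ(6).
Delete trivial equation succ(6) ≐ succ(6).
No equations remain and no clash or occurs-check failure arose, so a unifier exists.

YES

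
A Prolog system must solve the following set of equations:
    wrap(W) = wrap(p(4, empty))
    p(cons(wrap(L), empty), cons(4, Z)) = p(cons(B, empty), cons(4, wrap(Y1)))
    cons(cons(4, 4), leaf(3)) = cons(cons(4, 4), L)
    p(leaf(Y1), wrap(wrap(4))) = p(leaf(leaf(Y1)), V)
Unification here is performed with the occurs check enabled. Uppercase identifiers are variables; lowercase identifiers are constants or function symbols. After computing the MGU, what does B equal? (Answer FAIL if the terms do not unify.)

FAIL

Decompose wrap/1: W = p(4, empty).
Bind W := p(4, empty); no other remaining equation mentions W.
Decompose p/2: cons(wrap(L), empty) = cons(B, empty),  cons(4, Z) = cons(4, wrap(Y1)).
Decompose cons/2: wrap(L) = B,  empty = empty.
Bind B := wrap(L); no other remaining equation mentions B.
Delete trivial equation empty = empty.
Decompose cons/2: 4 = 4,  Z = wrap(Y1).
Delete trivial equation 4 = 4.
Bind Z := wrap(Y1); no other remaining equation mentions Z.
Decompose cons/2: cons(4, 4) = cons(4, 4),  leaf(3) = L.
Delete trivial equation cons(4, 4) = cons(4, 4).
Bind L := leaf(3); no other remaining equation mentions L. Substituting into the earlier binding gives B := wrap(leaf(3)).
Decompose p/2: leaf(Y1) = leaf(leaf(Y1)),  wrap(wrap(4)) = V.
Decompose leaf/1: Y1 = leaf(Y1).
Occurs check fails: Y1 occurs in leaf(Y1); the equation Y1 = leaf(Y1) has no finite solution.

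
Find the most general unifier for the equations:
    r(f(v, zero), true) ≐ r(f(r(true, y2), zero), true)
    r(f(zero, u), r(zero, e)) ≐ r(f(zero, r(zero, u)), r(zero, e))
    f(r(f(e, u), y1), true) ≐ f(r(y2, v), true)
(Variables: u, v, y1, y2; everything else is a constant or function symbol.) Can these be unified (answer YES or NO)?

NO

Decompose r/2: f(v, zero) ≐ f(r(true, y2), zero),  true ≐ true.
Decompose f/2: v ≐ r(true, y2),  zero ≐ zero.
Bind v := r(true, y2); substituting into the one remaining equation that mentions v gives: f(r(f(e, u), y1), true) ≐ f(r(y2, r(true, y2)), true).
Delete trivial equation zero ≐ zero.
Delete trivial equation true ≐ true.
Decompose r/2: f(zero, u) ≐ f(zero, r(zero, u)),  r(zero, e) ≐ r(zero, e).
Decompose f/2: zero ≐ zero,  u ≐ r(zero, u).
Delete trivial equation zero ≐ zero.
Occurs check fails: u occurs in r(zero, u); the equation u ≐ r(zero, u) has no finite solution.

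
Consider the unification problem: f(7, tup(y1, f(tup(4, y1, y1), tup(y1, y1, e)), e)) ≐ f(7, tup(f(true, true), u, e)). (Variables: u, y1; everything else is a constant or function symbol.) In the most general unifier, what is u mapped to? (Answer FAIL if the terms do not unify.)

Decompose f/2: 7 ≐ 7,  tup(y1, f(tup(4, y1, y1), tup(y1, y1, e)), e) ≐ tup(f(true, true), u, e).
Delete trivial equation 7 ≐ 7.
Decompose tup/3: y1 ≐ f(true, true),  f(tup(4, y1, y1), tup(y1, y1, e)) ≐ u,  e ≐ e.
Bind y1 := f(true, true); substituting into the one remaining equation that mentions y1 gives: f(tup(4, f(true, true), f(true, true)), tup(f(true, true), f(true, true), e)) ≐ u.
Bind u := f(tup(4, f(true, true), f(true, true)), tup(f(true, true), f(true, true), e)); no other remaining equation mentions u.
Delete trivial equation e ≐ e.
MGU = { y1 -> f(true, true), u -> f(tup(4, f(true, true), f(true, true)), tup(f(true, true), f(true, true), e)) }, so u -> f(tup(4, f(true, true), f(true, true)), tup(f(true, true), f(true, true), e)).

f(tup(4, f(true, true), f(true, true)), tup(f(true, true), f(true, true), e))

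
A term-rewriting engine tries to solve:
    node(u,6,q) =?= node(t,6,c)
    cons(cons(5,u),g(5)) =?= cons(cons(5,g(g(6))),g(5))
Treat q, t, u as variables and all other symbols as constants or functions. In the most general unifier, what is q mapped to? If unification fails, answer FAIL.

Decompose node/3: u =?= t,  6 =?= 6,  q =?= c.
Bind u := t; substituting into the one remaining equation that mentions u gives: cons(cons(5,t),g(5)) =?= cons(cons(5,g(g(6))),g(5)).
Delete trivial equation 6 =?= 6.
Bind q := c; no other remaining equation mentions q.
Decompose cons/2: cons(5,t) =?= cons(5,g(g(6))),  g(5) =?= g(5).
Decompose cons/2: 5 =?= 5,  t =?= g(g(6)).
Delete trivial equation 5 =?= 5.
Bind t := g(g(6)); no other remaining equation mentions t. Substituting into the earlier binding gives u := g(g(6)).
Delete trivial equation g(5) =?= g(5).
MGU = { u -> g(g(6)), q -> c, t -> g(g(6)) }, so q -> c.

c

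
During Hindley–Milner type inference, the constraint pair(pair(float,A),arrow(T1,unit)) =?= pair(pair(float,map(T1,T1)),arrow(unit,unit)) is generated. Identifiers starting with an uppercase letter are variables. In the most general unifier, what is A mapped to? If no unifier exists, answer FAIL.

Decompose pair/2: pair(float,A) =?= pair(float,map(T1,T1)),  arrow(T1,unit) =?= arrow(unit,unit).
Decompose pair/2: float =?= float,  A =?= map(T1,T1).
Delete trivial equation float =?= float.
Bind A := map(T1,T1); no other remaining equation mentions A.
Decompose arrow/2: T1 =?= unit,  unit =?= unit.
Bind T1 := unit; no other remaining equation mentions T1. Substituting into the earlier binding gives A := map(unit,unit).
Delete trivial equation unit =?= unit.
MGU = { A ↦ map(unit,unit), T1 ↦ unit }, so A ↦ map(unit,unit).

map(unit,unit)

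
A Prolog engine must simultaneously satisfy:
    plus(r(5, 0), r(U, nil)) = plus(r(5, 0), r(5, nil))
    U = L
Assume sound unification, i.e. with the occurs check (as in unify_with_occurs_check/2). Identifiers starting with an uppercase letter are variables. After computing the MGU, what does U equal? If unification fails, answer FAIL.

Decompose plus/2: r(5, 0) = r(5, 0),  r(U, nil) = r(5, nil).
Delete trivial equation r(5, 0) = r(5, 0).
Decompose r/2: U = 5,  nil = nil.
Bind U := 5; substituting into the one remaining equation that mentions U gives: 5 = L.
Delete trivial equation nil = nil.
Bind L := 5.
MGU = { U ↦ 5, L ↦ 5 }, so U ↦ 5.

5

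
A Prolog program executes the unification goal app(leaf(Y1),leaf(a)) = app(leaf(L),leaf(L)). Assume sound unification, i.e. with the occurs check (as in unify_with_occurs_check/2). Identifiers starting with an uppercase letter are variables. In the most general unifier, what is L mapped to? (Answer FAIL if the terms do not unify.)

a

Decompose app/2: leaf(Y1) = leaf(L),  leaf(a) = leaf(L).
Decompose leaf/1: Y1 = L.
Bind Y1 := L; no other remaining equation mentions Y1.
Decompose leaf/1: a = L.
Bind L := a. Substituting into the earlier binding gives Y1 := a.
MGU = { Y1 -> a, L -> a }, so L -> a.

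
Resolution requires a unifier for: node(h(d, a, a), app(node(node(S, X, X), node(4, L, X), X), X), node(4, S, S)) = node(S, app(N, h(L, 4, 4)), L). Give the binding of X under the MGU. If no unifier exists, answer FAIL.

Decompose node/3: h(d, a, a) = S,  app(node(node(S, X, X), node(4, L, X), X), X) = app(N, h(L, 4, 4)),  node(4, S, S) = L.
Bind S := h(d, a, a); substituting into the remaining equations gives: app(node(node(h(d, a, a), X, X), node(4, L, X), X), X) = app(N, h(L, 4, 4)),  node(4, h(d, a, a), h(d, a, a)) = L.
Decompose app/2: node(node(h(d, a, a), X, X), node(4, L, X), X) = N,  X = h(L, 4, 4).
Bind N := node(node(h(d, a, a), X, X), node(4, L, X), X); no other remaining equation mentions N.
Bind X := h(L, 4, 4); no other remaining equation mentions X. Substituting into the earlier binding gives N := node(node(h(d, a, a), h(L, 4, 4), h(L, 4, 4)), node(4, L, h(L, 4, 4)), h(L, 4, 4)).
Bind L := node(4, h(d, a, a), h(d, a, a)). Substituting into the earlier bindings gives N := node(node(h(d, a, a), h(node(4, h(d, a, a), h(d, a, a)), 4, 4), h(node(4, h(d, a, a), h(d, a, a)), 4, 4)), node(4, node(4, h(d, a, a), h(d, a, a)), h(node(4, h(d, a, a), h(d, a, a)), 4, 4)), h(node(4, h(d, a, a), h(d, a, a)), 4, 4)), X := h(node(4, h(d, a, a), h(d, a, a)), 4, 4).
MGU = { S -> h(d, a, a), N -> node(node(h(d, a, a), h(node(4, h(d, a, a), h(d, a, a)), 4, 4), h(node(4, h(d, a, a), h(d, a, a)), 4, 4)), node(4, node(4, h(d, a, a), h(d, a, a)), h(node(4, h(d, a, a), h(d, a, a)), 4, 4)), h(node(4, h(d, a, a), h(d, a, a)), 4, 4)), X -> h(node(4, h(d, a, a), h(d, a, a)), 4, 4), L -> node(4, h(d, a, a), h(d, a, a)) }, so X -> h(node(4, h(d, a, a), h(d, a, a)), 4, 4).

h(node(4, h(d, a, a), h(d, a, a)), 4, 4)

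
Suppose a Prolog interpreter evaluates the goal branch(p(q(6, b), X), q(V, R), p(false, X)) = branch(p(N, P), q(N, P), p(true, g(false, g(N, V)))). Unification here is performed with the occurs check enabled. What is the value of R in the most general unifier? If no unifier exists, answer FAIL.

Decompose branch/3: p(q(6, b), X) = p(N, P),  q(V, R) = q(N, P),  p(false, X) = p(true, g(false, g(N, V))).
Decompose p/2: q(6, b) = N,  X = P.
Bind N := q(6, b); substituting into the 2 remaining equations that mention N gives: q(V, R) = q(q(6, b), P),  p(false, X) = p(true, g(false, g(q(6, b), V))).
Bind X := P; substituting into the one remaining equation that mentions X gives: p(false, P) = p(true, g(false, g(q(6, b), V))).
Decompose q/2: V = q(6, b),  R = P.
Bind V := q(6, b); substituting into the one remaining equation that mentions V gives: p(false, P) = p(true, g(false, g(q(6, b), q(6, b)))).
Bind R := P; no other remaining equation mentions R.
Decompose p/2: false = true,  P = g(false, g(q(6, b), q(6, b))).
Clash: constants false and true differ; no unifier exists.

FAIL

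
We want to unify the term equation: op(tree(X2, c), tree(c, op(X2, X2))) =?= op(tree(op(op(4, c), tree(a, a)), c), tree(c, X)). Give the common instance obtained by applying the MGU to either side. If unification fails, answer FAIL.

Decompose op/2: tree(X2, c) =?= tree(op(op(4, c), tree(a, a)), c),  tree(c, op(X2, X2)) =?= tree(c, X).
Decompose tree/2: X2 =?= op(op(4, c), tree(a, a)),  c =?= c.
Bind X2 := op(op(4, c), tree(a, a)); substituting into the one remaining equation that mentions X2 gives: tree(c, op(op(op(4, c), tree(a, a)), op(op(4, c), tree(a, a)))) =?= tree(c, X).
Delete trivial equation c =?= c.
Decompose tree/2: c =?= c,  op(op(op(4, c), tree(a, a)), op(op(4, c), tree(a, a))) =?= X.
Delete trivial equation c =?= c.
Bind X := op(op(op(4, c), tree(a, a)), op(op(4, c), tree(a, a))).
Applying the MGU to either side gives op(tree(op(op(4, c), tree(a, a)), c), tree(c, op(op(op(4, c), tree(a, a)), op(op(4, c), tree(a, a))))).

op(tree(op(op(4, c), tree(a, a)), c), tree(c, op(op(op(4, c), tree(a, a)), op(op(4, c), tree(a, a)))))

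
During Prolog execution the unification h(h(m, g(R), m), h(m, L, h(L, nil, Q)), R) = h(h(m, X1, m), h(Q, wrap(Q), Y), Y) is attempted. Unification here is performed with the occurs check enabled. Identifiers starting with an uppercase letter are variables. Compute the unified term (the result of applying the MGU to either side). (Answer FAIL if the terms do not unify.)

h(h(m, g(h(wrap(m), nil, m)), m), h(m, wrap(m), h(wrap(m), nil, m)), h(wrap(m), nil, m))

Decompose h/3: h(m, g(R), m) = h(m, X1, m),  h(m, L, h(L, nil, Q)) = h(Q, wrap(Q), Y),  R = Y.
Decompose h/3: m = m,  g(R) = X1,  m = m.
Delete trivial equation m = m.
Bind X1 := g(R); no other remaining equation mentions X1.
Delete trivial equation m = m.
Decompose h/3: m = Q,  L = wrap(Q),  h(L, nil, Q) = Y.
Bind Q := m; substituting into the 2 remaining equations that mention Q gives: L = wrap(m),  h(L, nil, m) = Y.
Bind L := wrap(m); substituting into the one remaining equation that mentions L gives: h(wrap(m), nil, m) = Y.
Bind Y := h(wrap(m), nil, m); substituting into the remaining equation gives: R = h(wrap(m), nil, m).
Bind R := h(wrap(m), nil, m). Substituting into the earlier binding gives X1 := g(h(wrap(m), nil, m)).
Applying the MGU to either side gives h(h(m, g(h(wrap(m), nil, m)), m), h(m, wrap(m), h(wrap(m), nil, m)), h(wrap(m), nil, m)).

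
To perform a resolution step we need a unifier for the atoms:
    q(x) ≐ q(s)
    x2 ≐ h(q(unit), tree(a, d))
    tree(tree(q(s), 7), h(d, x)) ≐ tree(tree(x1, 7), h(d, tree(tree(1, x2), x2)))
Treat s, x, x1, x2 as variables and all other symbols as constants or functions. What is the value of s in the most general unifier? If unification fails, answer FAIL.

tree(tree(1, h(q(unit), tree(a, d))), h(q(unit), tree(a, d)))

Decompose q/1: x ≐ s.
Bind x := s; substituting into the one remaining equation that mentions x gives: tree(tree(q(s), 7), h(d, s)) ≐ tree(tree(x1, 7), h(d, tree(tree(1, x2), x2))).
Bind x2 := h(q(unit), tree(a, d)); substituting into the remaining equation gives: tree(tree(q(s), 7), h(d, s)) ≐ tree(tree(x1, 7), h(d, tree(tree(1, h(q(unit), tree(a, d))), h(q(unit), tree(a, d))))).
Decompose tree/2: tree(q(s), 7) ≐ tree(x1, 7),  h(d, s) ≐ h(d, tree(tree(1, h(q(unit), tree(a, d))), h(q(unit), tree(a, d)))).
Decompose tree/2: q(s) ≐ x1,  7 ≐ 7.
Bind x1 := q(s); no other remaining equation mentions x1.
Delete trivial equation 7 ≐ 7.
Decompose h/2: d ≐ d,  s ≐ tree(tree(1, h(q(unit), tree(a, d))), h(q(unit), tree(a, d))).
Delete trivial equation d ≐ d.
Bind s := tree(tree(1, h(q(unit), tree(a, d))), h(q(unit), tree(a, d))). Substituting into the earlier bindings gives x := tree(tree(1, h(q(unit), tree(a, d))), h(q(unit), tree(a, d))), x1 := q(tree(tree(1, h(q(unit), tree(a, d))), h(q(unit), tree(a, d)))).
MGU = { x -> tree(tree(1, h(q(unit), tree(a, d))), h(q(unit), tree(a, d))), x2 -> h(q(unit), tree(a, d)), x1 -> q(tree(tree(1, h(q(unit), tree(a, d))), h(q(unit), tree(a, d)))), s -> tree(tree(1, h(q(unit), tree(a, d))), h(q(unit), tree(a, d))) }, so s -> tree(tree(1, h(q(unit), tree(a, d))), h(q(unit), tree(a, d))).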